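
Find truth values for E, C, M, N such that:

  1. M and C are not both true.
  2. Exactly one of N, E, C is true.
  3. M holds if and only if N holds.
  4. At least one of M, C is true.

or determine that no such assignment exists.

E = False, C = False, M = True, N = True

  (1) M=T, C=F — not both ✓
  (2) {N, E, C}: 1 true — exactly one ✓
  (3) M=T, N=T — same ✓
  (4) {M, C}: 1 true — at least one ✓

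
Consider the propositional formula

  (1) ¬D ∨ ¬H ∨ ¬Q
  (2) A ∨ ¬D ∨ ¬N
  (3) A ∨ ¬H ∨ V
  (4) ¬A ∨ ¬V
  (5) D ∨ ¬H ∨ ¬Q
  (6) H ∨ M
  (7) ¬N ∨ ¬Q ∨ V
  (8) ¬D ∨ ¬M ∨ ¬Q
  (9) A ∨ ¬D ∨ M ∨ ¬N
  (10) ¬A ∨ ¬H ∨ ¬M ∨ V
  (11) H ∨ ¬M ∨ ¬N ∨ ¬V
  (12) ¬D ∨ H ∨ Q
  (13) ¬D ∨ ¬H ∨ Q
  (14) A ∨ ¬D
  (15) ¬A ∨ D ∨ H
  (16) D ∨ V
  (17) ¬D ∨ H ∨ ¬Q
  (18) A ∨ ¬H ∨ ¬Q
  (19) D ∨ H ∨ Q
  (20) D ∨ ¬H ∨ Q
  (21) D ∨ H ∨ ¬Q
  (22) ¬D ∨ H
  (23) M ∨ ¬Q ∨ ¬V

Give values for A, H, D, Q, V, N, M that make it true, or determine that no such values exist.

Unsatisfiable

Case H = True:
  If D = True:
    (¬D ∨ ¬H ∨ ¬Q) forces Q = False.
    clause (¬D ∨ ¬H ∨ Q) is falsified.
  If D = False:
    (D ∨ ¬H ∨ ¬Q) forces Q = False.
    clause (D ∨ ¬H ∨ Q) is falsified.
  Every sub-case reaches a contradiction.
Case H = False:
  (H ∨ M) forces M = True.
  (¬D ∨ H) forces D = False.
  (¬A ∨ D ∨ H) forces A = False.
  (D ∨ V) forces V = True.
  (H ∨ ¬M ∨ ¬N ∨ ¬V) forces N = False.
  (D ∨ H ∨ Q) forces Q = True.
  Clause (D ∨ H ∨ ¬Q) is falsified — contradiction.
Both cases fail, so the formula is unsatisfiable.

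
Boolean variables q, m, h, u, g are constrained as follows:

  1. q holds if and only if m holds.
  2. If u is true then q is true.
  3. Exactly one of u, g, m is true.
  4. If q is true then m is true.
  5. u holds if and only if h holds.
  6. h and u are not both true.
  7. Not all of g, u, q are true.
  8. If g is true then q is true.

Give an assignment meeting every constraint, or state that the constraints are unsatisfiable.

q = True, m = True, h = False, u = False, g = False

  (1) q=T, m=T — same ✓
  (2) u=F ⇒ q: vacuous ✓
  (3) {u, g, m}: 1 true — exactly one ✓
  (4) q=T ⇒ m: T ✓
  (5) u=F, h=F — same ✓
  (6) h=F, u=F — not both ✓
  (7) {g, u, q}: 1/3 true — not all ✓
  (8) g=F ⇒ q: vacuous ✓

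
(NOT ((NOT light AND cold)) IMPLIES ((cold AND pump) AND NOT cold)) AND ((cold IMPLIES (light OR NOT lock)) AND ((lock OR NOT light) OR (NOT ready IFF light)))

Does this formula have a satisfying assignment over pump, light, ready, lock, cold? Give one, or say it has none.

pump = False, light = False, ready = True, lock = False, cold = True

  NOT ((NOT light AND cold)) IMPLIES ((cold AND pump) AND NOT cold) = True
    NOT ((NOT light AND cold)) = False
      NOT light AND cold = True
        NOT light = True
    (cold AND pump) AND NOT cold = False
      cold AND pump = False
      NOT cold = False
  (cold IMPLIES (light OR NOT lock)) AND ((lock OR NOT light) OR (NOT ready IFF light)) = True
    cold IMPLIES (light OR NOT lock) = True
      light OR NOT lock = True
        NOT lock = True
    (lock OR NOT light) OR (NOT ready IFF light) = True
      lock OR NOT light = True
        NOT light = True
      NOT ready IFF light = True
        NOT ready = False
Both conjuncts True, so the formula holds.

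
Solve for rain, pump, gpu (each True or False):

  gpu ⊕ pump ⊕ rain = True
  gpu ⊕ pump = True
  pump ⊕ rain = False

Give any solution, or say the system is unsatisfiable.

rain = False, pump = False, gpu = True

gpu ⊕ pump ⊕ rain = T ⊕ F ⊕ F = True ✓
gpu ⊕ pump = T ⊕ F = True ✓
pump ⊕ rain = F ⊕ F = False ✓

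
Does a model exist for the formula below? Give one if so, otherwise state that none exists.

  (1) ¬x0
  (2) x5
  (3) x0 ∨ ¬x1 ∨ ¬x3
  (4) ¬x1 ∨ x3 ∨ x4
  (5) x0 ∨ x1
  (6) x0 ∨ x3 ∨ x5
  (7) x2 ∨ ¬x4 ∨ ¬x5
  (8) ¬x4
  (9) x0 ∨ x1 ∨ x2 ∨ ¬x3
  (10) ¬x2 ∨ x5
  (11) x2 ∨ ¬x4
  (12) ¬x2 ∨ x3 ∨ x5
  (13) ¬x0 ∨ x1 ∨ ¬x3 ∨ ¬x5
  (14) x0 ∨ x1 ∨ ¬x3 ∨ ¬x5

UNSATISFIABLE

Case x0 = True:
  Clause (¬x0) is falsified — contradiction.
Case x0 = False:
  (x5) forces x5 = True.
  (x0 ∨ x1) forces x1 = True.
  (x0 ∨ ¬x1 ∨ ¬x3) forces x3 = False.
  (¬x1 ∨ x3 ∨ x4) forces x4 = True.
  Clause (¬x4) is falsified — contradiction.
Both cases fail, so the formula is unsatisfiable.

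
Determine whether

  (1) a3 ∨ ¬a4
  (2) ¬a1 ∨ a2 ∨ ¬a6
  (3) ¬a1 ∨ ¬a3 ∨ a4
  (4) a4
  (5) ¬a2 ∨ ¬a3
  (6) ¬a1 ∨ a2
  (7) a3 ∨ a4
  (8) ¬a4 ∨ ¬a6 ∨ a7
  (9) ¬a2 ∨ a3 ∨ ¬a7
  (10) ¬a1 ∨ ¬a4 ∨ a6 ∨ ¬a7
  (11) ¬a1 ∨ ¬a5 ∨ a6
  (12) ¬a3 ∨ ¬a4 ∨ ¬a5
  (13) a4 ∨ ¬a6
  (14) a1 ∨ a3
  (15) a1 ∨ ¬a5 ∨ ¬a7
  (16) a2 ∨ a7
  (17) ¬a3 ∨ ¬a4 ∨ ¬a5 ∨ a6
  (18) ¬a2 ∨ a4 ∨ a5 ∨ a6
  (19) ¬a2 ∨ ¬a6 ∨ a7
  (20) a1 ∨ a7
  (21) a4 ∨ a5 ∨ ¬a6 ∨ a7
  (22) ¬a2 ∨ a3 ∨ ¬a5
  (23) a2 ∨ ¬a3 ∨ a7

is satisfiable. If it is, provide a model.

a1: False, a2: False, a3: True, a4: True, a5: False, a6: True, a7: True

Unit clause (a4) forces a4 = True.
In (a3 ∨ ¬a4) only a3 is left, so a3 = True.
In (¬a2 ∨ ¬a3) only ¬a2 is left, so a2 = False.
In (¬a1 ∨ a2) only ¬a1 is left, so a1 = False.
In (¬a3 ∨ ¬a4 ∨ ¬a5) only ¬a5 is left, so a5 = False.
In (a2 ∨ a7) only a7 is left, so a7 = True.
Set a6 = True.
All clauses satisfied.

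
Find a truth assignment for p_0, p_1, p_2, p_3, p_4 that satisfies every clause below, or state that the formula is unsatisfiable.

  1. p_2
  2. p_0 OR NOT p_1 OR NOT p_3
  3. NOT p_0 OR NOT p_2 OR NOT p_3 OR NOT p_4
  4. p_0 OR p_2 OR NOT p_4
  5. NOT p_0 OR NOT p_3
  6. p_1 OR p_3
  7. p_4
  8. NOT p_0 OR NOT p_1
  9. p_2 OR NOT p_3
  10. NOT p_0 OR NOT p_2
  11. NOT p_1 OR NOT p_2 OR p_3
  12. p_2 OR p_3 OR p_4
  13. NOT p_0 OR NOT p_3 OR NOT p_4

Unit clause (p_2) forces p_2 = True.
Unit clause (p_4) forces p_4 = True.
In (NOT p_0 OR NOT p_2) only NOT p_0 is left, so p_0 = False.
Try p_1 = True:
  (p_0 OR NOT p_1 OR NOT p_3) forces p_3 = False.
  clause (NOT p_1 OR NOT p_2 OR p_3) is falsified — backtrack.
So p_1 = False.
  then (p_1 OR p_3) forces p_3 = True.
All clauses satisfied.

p_0 = False; p_1 = False; p_2 = True; p_3 = True; p_4 = True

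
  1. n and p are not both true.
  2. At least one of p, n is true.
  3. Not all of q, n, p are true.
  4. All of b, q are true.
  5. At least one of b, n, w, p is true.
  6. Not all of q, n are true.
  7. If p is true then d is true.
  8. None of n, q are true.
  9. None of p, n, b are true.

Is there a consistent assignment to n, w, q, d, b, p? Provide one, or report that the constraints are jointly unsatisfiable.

Case q = True:
  Constraint (8) is violated (q=T) — contradiction.
Case q = False:
  Constraint (4) is violated (q=F) — contradiction.
Both cases fail — unsatisfiable.

No satisfying assignment exists.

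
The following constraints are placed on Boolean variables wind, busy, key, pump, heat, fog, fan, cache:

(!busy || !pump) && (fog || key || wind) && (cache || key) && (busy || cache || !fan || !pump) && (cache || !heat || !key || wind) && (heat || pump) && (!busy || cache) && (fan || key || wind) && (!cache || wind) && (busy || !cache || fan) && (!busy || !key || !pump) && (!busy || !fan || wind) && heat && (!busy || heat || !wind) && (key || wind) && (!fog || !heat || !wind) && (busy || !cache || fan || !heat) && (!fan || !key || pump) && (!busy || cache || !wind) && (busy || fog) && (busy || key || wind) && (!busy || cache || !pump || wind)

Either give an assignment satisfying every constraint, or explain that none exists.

wind=T, busy=T, key=F, pump=F, heat=T, fog=F, fan=T, cache=T

Unit clause (heat) forces heat = True.
Try wind = False:
  (!cache || wind) forces cache = False.
  (cache || key) forces key = True.
  clause (cache || !heat || !key || wind) is falsified — backtrack.
So wind = True.
  then (!fog || !heat || !wind) forces fog = False.
  then (busy || fog) forces busy = True.
  then (!busy || !pump) forces pump = False.
  then (!busy || cache) forces cache = True.
Set key = False.
Set fan = True.
All clauses satisfied.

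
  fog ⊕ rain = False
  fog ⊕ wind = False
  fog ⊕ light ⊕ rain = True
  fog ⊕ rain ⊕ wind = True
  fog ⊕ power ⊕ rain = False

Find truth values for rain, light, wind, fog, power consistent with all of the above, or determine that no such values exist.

rain=T, light=T, wind=T, fog=T, power=F

fog ⊕ rain = T ⊕ T = False ✓
fog ⊕ wind = T ⊕ T = False ✓
fog ⊕ light ⊕ rain = T ⊕ T ⊕ T = True ✓
fog ⊕ rain ⊕ wind = T ⊕ T ⊕ T = True ✓
fog ⊕ power ⊕ rain = T ⊕ F ⊕ T = False ✓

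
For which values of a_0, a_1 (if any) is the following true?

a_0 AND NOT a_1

a_0=T, a_1=F

  NOT a_1 = True
Both conjuncts True, so the formula holds.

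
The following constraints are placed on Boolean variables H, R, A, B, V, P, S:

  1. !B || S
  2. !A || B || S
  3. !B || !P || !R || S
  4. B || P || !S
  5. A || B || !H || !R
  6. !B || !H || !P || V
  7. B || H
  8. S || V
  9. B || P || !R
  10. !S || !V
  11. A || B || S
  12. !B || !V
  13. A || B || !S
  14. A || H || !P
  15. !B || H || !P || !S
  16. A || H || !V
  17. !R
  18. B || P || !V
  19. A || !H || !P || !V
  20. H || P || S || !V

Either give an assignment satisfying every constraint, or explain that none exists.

H=T; R=F; A=T; B=F; V=F; P=T; S=T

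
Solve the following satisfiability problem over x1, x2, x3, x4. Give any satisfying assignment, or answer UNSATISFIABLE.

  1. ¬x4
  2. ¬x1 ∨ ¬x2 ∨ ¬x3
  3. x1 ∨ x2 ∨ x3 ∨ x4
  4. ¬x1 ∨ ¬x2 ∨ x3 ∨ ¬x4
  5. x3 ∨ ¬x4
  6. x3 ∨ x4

x1: False, x2: True, x3: True, x4: False

Unit clause (¬x4) forces x4 = False.
In (x3 ∨ x4) only x3 is left, so x3 = True.
Set x1 = False.
Set x2 = True.
All clauses satisfied.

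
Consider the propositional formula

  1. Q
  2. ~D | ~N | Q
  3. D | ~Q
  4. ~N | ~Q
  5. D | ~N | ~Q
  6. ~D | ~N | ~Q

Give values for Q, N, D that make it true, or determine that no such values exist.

Unit clause (Q) forces Q = True.
In (D | ~Q) only D is left, so D = True.
In (~N | ~Q) only ~N is left, so N = False.
Check each clause:
  (Q): Q holds.
  (~D | ~N | Q): ~N holds.
  (D | ~Q): D holds.
  (~N | ~Q): ~N holds.
  (D | ~N | ~Q): D holds.
  (~D | ~N | ~Q): ~N holds.
All clauses satisfied.

Q = True, N = False, D = True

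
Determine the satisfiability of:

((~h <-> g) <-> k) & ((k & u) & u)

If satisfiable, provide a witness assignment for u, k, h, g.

u=T, k=T, h=F, g=T

  (~h <-> g) <-> k = True
    ~h <-> g = True
      ~h = True
  (k & u) & u = True
    k & u = True
Both conjuncts True, so the formula holds.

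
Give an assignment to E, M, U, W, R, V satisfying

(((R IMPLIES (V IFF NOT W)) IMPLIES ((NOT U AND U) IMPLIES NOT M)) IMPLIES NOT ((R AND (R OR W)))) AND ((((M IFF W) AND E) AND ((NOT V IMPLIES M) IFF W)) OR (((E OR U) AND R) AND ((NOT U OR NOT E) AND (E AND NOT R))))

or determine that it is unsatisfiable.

E = True, M = False, U = True, W = False, R = False, V = False

  ((R IMPLIES (V IFF NOT W)) IMPLIES ((NOT U AND U) IMPLIES NOT M)) IMPLIES NOT ((R AND (R OR W))) = True
    (R IMPLIES (V IFF NOT W)) IMPLIES ((NOT U AND U) IMPLIES NOT M) = True
      R IMPLIES (V IFF NOT W) = True
        V IFF NOT W = False
          NOT W = True
      (NOT U AND U) IMPLIES NOT M = True
        NOT U AND U = False
          NOT U = False
        NOT M = True
    NOT ((R AND (R OR W))) = True
      R AND (R OR W) = False
        R OR W = False
  (((M IFF W) AND E) AND ((NOT V IMPLIES M) IFF W)) OR (((E OR U) AND R) AND ((NOT U OR NOT E) AND (E AND NOT R))) = True
    ((M IFF W) AND E) AND ((NOT V IMPLIES M) IFF W) = True
      (M IFF W) AND E = True
        M IFF W = True
      (NOT V IMPLIES M) IFF W = True
        NOT V IMPLIES M = False
          NOT V = True
    ((E OR U) AND R) AND ((NOT U OR NOT E) AND (E AND NOT R)) = False
      (E OR U) AND R = False
        E OR U = True
      (NOT U OR NOT E) AND (E AND NOT R) = False
        NOT U OR NOT E = False
          NOT U = False
          NOT E = False
        E AND NOT R = True
          NOT R = True
Both conjuncts True, so the formula holds.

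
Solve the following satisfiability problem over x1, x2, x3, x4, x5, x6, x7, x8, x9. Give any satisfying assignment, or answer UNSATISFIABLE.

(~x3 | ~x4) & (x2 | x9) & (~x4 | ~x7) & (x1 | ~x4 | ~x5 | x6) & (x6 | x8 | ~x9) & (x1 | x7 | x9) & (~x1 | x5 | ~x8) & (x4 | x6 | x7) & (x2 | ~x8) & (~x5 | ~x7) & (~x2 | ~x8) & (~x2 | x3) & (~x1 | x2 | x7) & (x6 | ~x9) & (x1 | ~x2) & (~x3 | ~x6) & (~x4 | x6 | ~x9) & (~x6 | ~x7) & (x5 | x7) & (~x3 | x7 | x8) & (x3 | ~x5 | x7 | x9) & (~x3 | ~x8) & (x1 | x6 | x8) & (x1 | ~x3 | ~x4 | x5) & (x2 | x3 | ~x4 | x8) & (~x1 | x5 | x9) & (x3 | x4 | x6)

Set x1 = False.
  then (x1 | ~x2) forces x2 = False.
  then (x2 | x9) forces x9 = True.
  then (x2 | ~x8) forces x8 = False.
  then (x6 | ~x9) forces x6 = True.
  then (~x3 | ~x6) forces x3 = False.
  then (~x6 | ~x7) forces x7 = False.
  then (x5 | x7) forces x5 = True.
  then (x2 | x3 | ~x4 | x8) forces x4 = False.
All clauses satisfied.

x1 = False, x2 = False, x3 = False, x4 = False, x5 = True, x6 = True, x7 = False, x8 = False, x9 = True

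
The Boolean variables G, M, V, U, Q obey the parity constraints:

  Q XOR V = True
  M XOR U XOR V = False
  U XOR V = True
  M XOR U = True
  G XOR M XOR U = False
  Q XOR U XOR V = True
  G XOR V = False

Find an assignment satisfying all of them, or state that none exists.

G=T, M=T, V=T, U=F, Q=F

Q XOR V = F XOR T = True ✓
M XOR U XOR V = T XOR F XOR T = False ✓
U XOR V = F XOR T = True ✓
M XOR U = T XOR F = True ✓
G XOR M XOR U = T XOR T XOR F = False ✓
Q XOR U XOR V = F XOR F XOR T = True ✓
G XOR V = T XOR T = False ✓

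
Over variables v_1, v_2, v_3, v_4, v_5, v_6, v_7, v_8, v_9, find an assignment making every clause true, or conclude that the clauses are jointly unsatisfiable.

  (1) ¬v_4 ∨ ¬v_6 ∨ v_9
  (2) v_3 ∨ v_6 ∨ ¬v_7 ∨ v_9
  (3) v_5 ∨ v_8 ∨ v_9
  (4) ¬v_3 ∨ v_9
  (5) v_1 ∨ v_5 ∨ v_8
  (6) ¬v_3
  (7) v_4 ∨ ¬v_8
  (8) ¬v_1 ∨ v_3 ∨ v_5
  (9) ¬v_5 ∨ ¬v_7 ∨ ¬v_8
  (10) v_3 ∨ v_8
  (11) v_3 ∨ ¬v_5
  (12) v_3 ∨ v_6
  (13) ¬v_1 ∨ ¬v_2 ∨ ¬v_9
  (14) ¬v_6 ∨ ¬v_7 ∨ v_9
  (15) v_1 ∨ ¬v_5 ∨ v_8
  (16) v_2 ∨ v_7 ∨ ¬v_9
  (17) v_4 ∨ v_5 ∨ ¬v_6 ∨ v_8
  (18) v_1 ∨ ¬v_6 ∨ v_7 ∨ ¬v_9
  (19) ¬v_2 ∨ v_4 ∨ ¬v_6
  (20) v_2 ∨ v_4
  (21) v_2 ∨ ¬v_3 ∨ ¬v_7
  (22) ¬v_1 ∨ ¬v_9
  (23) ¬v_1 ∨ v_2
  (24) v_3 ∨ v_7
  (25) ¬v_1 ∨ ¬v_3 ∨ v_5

Unit clause (¬v_3) forces v_3 = False.
In (v_3 ∨ v_8) only v_8 is left, so v_8 = True.
In (v_3 ∨ ¬v_5) only ¬v_5 is left, so v_5 = False.
In (v_3 ∨ v_6) only v_6 is left, so v_6 = True.
In (v_3 ∨ v_7) only v_7 is left, so v_7 = True.
In (v_4 ∨ ¬v_8) only v_4 is left, so v_4 = True.
In (¬v_1 ∨ v_3 ∨ v_5) only ¬v_1 is left, so v_1 = False.
In (¬v_6 ∨ ¬v_7 ∨ v_9) only v_9 is left, so v_9 = True.
Set v_2 = False.
All clauses satisfied.

v_1=F, v_2=F, v_3=F, v_4=T, v_5=F, v_6=T, v_7=T, v_8=T, v_9=T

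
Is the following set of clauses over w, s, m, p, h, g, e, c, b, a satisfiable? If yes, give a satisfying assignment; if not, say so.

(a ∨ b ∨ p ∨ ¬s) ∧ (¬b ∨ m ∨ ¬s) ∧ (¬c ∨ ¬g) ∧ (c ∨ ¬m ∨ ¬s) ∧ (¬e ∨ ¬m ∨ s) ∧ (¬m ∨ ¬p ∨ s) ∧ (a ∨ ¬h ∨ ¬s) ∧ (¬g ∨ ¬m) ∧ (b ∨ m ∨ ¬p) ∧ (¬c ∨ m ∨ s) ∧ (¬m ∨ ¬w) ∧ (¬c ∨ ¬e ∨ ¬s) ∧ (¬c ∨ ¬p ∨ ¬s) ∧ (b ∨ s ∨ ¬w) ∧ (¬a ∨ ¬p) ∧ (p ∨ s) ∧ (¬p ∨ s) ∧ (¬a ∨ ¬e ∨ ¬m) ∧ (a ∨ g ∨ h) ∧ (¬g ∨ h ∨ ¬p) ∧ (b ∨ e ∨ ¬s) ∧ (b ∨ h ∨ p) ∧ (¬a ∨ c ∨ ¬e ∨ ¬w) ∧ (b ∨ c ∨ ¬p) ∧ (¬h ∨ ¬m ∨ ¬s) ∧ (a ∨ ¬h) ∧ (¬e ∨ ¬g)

w = False, s = True, m = True, p = False, h = False, g = False, e = False, c = True, b = True, a = True

Set w = False.
Try s = False:
  (p ∨ s) forces p = True.
  clause (¬p ∨ s) is falsified — backtrack.
So s = True.
Set m = True.
  then (c ∨ ¬m ∨ ¬s) forces c = True.
  then (¬g ∨ ¬m) forces g = False.
  then (¬c ∨ ¬e ∨ ¬s) forces e = False.
  then (¬c ∨ ¬p ∨ ¬s) forces p = False.
  then (b ∨ e ∨ ¬s) forces b = True.
  then (¬h ∨ ¬m ∨ ¬s) forces h = False.
  then (a ∨ g ∨ h) forces a = True.
All clauses satisfied.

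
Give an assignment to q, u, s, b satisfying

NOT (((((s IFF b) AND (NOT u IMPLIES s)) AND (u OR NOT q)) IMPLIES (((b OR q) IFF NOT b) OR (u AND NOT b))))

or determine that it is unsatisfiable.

q: False, u: False, s: True, b: True

  NOT (((((s IFF b) AND (NOT u IMPLIES s)) AND (u OR NOT q)) IMPLIES (((b OR q) IFF NOT b) OR (u AND NOT b)))) = True
    (((s IFF b) AND (NOT u IMPLIES s)) AND (u OR NOT q)) IMPLIES (((b OR q) IFF NOT b) OR (u AND NOT b)) = False
      ((s IFF b) AND (NOT u IMPLIES s)) AND (u OR NOT q) = True
        (s IFF b) AND (NOT u IMPLIES s) = True
          s IFF b = True
          NOT u IMPLIES s = True
            NOT u = True
        u OR NOT q = True
          NOT q = True
      ((b OR q) IFF NOT b) OR (u AND NOT b) = False
        (b OR q) IFF NOT b = False
          b OR q = True
          NOT b = False
        u AND NOT b = False
          NOT b = False
The formula evaluates to True.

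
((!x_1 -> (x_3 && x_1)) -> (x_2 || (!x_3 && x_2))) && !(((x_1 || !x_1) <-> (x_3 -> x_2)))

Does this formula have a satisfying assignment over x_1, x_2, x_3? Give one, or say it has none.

x_1 = False; x_2 = False; x_3 = True

  (!x_1 -> (x_3 && x_1)) -> (x_2 || (!x_3 && x_2)) = True
    !x_1 -> (x_3 && x_1) = False
      !x_1 = True
      x_3 && x_1 = False
    x_2 || (!x_3 && x_2) = False
      !x_3 && x_2 = False
        !x_3 = False
  !(((x_1 || !x_1) <-> (x_3 -> x_2))) = True
    (x_1 || !x_1) <-> (x_3 -> x_2) = False
      x_1 || !x_1 = True
        !x_1 = True
      x_3 -> x_2 = False
Both conjuncts True, so the formula holds.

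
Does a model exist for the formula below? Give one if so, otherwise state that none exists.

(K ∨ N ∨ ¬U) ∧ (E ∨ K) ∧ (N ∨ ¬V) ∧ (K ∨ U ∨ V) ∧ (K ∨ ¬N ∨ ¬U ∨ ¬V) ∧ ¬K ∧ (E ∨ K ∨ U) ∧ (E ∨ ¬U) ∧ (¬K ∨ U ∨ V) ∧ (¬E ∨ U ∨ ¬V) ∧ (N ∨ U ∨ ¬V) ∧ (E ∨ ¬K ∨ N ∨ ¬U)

Unit clause (¬K) forces K = False.
In (E ∨ K) only E is left, so E = True.
Try N = False:
  (K ∨ N ∨ ¬U) forces U = False.
  (N ∨ ¬V) forces V = False.
  clause (K ∨ U ∨ V) is falsified — backtrack.
So N = True.
Set V = False.
  then (K ∨ U ∨ V) forces U = True.
All clauses satisfied.

N = True; V = False; E = True; K = False; U = True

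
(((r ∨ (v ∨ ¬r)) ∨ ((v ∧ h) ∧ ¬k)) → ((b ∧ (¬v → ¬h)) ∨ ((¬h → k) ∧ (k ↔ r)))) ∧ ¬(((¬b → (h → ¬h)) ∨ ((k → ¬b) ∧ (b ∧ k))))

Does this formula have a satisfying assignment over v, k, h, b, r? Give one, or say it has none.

v = False, k = True, h = True, b = False, r = True

  ((r ∨ (v ∨ ¬r)) ∨ ((v ∧ h) ∧ ¬k)) → ((b ∧ (¬v → ¬h)) ∨ ((¬h → k) ∧ (k ↔ r))) = True
    (r ∨ (v ∨ ¬r)) ∨ ((v ∧ h) ∧ ¬k) = True
      r ∨ (v ∨ ¬r) = True
        v ∨ ¬r = False
          ¬r = False
      (v ∧ h) ∧ ¬k = False
        v ∧ h = False
        ¬k = False
    (b ∧ (¬v → ¬h)) ∨ ((¬h → k) ∧ (k ↔ r)) = True
      b ∧ (¬v → ¬h) = False
        ¬v → ¬h = False
          ¬v = True
          ¬h = False
      (¬h → k) ∧ (k ↔ r) = True
        ¬h → k = True
          ¬h = False
        k ↔ r = True
  ¬(((¬b → (h → ¬h)) ∨ ((k → ¬b) ∧ (b ∧ k)))) = True
    (¬b → (h → ¬h)) ∨ ((k → ¬b) ∧ (b ∧ k)) = False
      ¬b → (h → ¬h) = False
        ¬b = True
        h → ¬h = False
          ¬h = False
      (k → ¬b) ∧ (b ∧ k) = False
        k → ¬b = True
          ¬b = True
        b ∧ k = False
Both conjuncts True, so the formula holds.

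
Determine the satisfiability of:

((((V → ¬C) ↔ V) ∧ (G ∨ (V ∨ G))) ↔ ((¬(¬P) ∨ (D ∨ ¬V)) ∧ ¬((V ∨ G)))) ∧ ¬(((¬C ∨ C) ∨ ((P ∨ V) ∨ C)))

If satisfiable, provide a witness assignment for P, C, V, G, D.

Unsatisfiable — no assignment works.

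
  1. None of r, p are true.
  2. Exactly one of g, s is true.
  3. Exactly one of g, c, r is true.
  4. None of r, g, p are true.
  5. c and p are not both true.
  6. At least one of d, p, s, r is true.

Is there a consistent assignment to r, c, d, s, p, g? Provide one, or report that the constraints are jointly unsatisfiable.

r = False, c = True, d = False, s = True, p = False, g = False

  (1) {r, p}: 0 true — none ✓
  (2) {g, s}: 1 true — exactly one ✓
  (3) {g, c, r}: 1 true — exactly one ✓
  (4) {r, g, p}: 0 true — none ✓
  (5) c=T, p=F — not both ✓
  (6) {d, p, s, r}: 1 true — at least one ✓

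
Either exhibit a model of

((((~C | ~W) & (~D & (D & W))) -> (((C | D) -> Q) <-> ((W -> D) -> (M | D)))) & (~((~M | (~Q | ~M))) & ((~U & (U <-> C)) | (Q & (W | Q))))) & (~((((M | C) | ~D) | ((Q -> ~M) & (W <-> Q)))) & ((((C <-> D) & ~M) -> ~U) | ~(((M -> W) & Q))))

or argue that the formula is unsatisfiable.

Case M = True: the conjunct ~((((M | C) | ~D) | ((Q -> ~M) & (W <-> Q)))) becomes ~((True | (~Q & (W <-> Q)))) = False.
Case M = False: the conjunct ~((~M | (~Q | ~M))) becomes ~((True | True)) = False.
Both cases fail — unsatisfiable.

Unsatisfiable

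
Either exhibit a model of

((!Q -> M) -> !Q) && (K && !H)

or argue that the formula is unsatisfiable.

H = False, K = True, Q = False, M = False

  (!Q -> M) -> !Q = True
    !Q -> M = False
      !Q = True
    !Q = True
  K && !H = True
    !H = True
Both conjuncts True, so the formula holds.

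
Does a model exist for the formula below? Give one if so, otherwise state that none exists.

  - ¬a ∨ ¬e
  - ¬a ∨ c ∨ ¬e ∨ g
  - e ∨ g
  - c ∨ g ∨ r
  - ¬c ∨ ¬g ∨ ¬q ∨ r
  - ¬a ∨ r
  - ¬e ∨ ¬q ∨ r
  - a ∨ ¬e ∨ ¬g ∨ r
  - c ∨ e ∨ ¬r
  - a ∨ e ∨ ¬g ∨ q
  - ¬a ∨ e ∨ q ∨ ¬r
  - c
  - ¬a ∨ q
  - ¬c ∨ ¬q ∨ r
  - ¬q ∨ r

Unit clause (c) forces c = True.
Set r = True.
Set a = False.
Set g = False.
  then (e ∨ g) forces e = True.
Set q = False.
All clauses satisfied.

r: True, a: False, g: False, c: True, e: True, q: False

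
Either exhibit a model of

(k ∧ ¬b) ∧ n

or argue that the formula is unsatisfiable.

k: True; b: False; n: True

  k ∧ ¬b = True
    ¬b = True
Both conjuncts True, so the formula holds.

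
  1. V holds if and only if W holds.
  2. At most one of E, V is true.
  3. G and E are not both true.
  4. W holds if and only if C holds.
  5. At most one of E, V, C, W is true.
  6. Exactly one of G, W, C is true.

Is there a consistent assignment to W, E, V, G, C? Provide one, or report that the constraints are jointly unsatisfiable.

W = False, E = False, V = False, G = True, C = False

  (1) V=F, W=F — same ✓
  (2) {E, V}: 0 true — at most one ✓
  (3) G=T, E=F — not both ✓
  (4) W=F, C=F — same ✓
  (5) {E, V, C, W}: 0 true — at most one ✓
  (6) {G, W, C}: 1 true — exactly one ✓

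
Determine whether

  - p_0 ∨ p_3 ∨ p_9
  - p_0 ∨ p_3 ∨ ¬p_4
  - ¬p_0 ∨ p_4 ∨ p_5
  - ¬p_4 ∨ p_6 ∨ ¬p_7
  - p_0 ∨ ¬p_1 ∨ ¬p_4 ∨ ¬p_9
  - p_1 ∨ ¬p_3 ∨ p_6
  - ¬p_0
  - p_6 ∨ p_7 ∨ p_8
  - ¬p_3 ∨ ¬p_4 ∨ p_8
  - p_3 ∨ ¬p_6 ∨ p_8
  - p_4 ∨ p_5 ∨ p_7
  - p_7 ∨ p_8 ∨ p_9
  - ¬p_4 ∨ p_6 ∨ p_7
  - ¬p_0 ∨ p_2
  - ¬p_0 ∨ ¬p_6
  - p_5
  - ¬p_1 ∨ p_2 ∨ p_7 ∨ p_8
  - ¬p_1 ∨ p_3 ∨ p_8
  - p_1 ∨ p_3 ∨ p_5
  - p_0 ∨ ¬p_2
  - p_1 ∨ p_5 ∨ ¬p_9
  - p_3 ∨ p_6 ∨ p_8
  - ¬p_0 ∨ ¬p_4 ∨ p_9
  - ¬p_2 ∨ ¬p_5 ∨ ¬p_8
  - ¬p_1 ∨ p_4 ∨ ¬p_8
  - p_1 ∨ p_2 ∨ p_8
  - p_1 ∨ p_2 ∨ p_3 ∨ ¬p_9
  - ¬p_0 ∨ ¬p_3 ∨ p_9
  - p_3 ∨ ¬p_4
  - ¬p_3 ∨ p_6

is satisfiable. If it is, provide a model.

p_0 = False, p_1 = False, p_2 = False, p_3 = True, p_4 = True, p_5 = True, p_6 = True, p_7 = False, p_8 = True, p_9 = True

Unit clause (¬p_0) forces p_0 = False.
Unit clause (p_5) forces p_5 = True.
In (p_0 ∨ ¬p_2) only ¬p_2 is left, so p_2 = False.
Set p_1 = False.
  then (p_1 ∨ p_2 ∨ p_8) forces p_8 = True.
Try p_3 = False:
  (p_0 ∨ p_3 ∨ p_9) forces p_9 = True.
  clause (p_1 ∨ p_2 ∨ p_3 ∨ ¬p_9) is falsified — backtrack.
So p_3 = True.
  then (p_1 ∨ ¬p_3 ∨ p_6) forces p_6 = True.
Set p_4 = True.
Set p_7 = False.
Set p_9 = True.
All clauses satisfied.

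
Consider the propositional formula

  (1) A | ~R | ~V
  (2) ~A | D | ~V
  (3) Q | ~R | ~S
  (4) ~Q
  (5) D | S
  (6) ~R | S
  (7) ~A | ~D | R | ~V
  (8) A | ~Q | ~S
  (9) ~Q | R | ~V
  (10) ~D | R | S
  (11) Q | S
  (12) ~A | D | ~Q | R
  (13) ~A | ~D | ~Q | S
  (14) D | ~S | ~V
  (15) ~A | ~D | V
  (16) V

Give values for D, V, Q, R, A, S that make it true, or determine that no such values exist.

D: True, V: True, Q: False, R: False, A: False, S: True

Unit clause (~Q) forces Q = False.
In (Q | S) only S is left, so S = True.
Unit clause (V) forces V = True.
In (Q | ~R | ~S) only ~R is left, so R = False.
In (D | ~S | ~V) only D is left, so D = True.
In (~A | ~D | R | ~V) only ~A is left, so A = False.
All clauses satisfied.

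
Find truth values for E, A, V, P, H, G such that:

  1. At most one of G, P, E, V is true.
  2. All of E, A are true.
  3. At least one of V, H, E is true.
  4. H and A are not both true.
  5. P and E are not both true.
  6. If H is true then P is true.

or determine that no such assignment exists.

E = True; A = True; V = False; P = False; H = False; G = False

  (1) {G, P, E, V}: 1 true — at most one ✓
  (2) {E, A}: all 2 true ✓
  (3) {V, H, E}: 1 true — at least one ✓
  (4) H=F, A=T — not both ✓
  (5) P=F, E=T — not both ✓
  (6) H=F ⇒ P: vacuous ✓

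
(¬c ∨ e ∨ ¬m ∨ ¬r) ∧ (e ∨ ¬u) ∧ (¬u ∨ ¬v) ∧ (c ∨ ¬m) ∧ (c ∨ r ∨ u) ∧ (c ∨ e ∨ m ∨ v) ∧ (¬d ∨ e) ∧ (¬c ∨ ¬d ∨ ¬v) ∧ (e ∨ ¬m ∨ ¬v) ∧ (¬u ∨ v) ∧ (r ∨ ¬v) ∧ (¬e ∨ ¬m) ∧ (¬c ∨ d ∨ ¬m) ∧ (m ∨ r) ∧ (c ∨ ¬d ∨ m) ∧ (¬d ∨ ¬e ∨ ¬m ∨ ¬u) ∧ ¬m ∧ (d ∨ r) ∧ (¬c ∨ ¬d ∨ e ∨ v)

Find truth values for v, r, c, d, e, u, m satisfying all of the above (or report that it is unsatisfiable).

Unit clause (¬m) forces m = False.
In (m ∨ r) only r is left, so r = True.
Set v = False.
  then (¬u ∨ v) forces u = False.
Set c = True.
Set d = False.
Set e = False.
All clauses satisfied.

v=F; r=T; c=T; d=F; e=F; u=F; m=F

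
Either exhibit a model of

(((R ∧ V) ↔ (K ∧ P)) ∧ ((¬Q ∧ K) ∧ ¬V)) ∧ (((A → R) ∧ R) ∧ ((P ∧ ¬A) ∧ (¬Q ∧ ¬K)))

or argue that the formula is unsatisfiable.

Unsatisfiable — no assignment works.

Case K = True: the conjunct ¬K is False.
Case K = False: the conjunct K is False.
Both cases fail — unsatisfiable.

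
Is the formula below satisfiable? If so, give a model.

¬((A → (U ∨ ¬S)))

A: True; S: True; U: False

  ¬((A → (U ∨ ¬S))) = True
    A → (U ∨ ¬S) = False
      U ∨ ¬S = False
        ¬S = False
The formula evaluates to True.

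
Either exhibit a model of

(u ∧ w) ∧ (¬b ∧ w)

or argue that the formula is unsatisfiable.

b = False, w = True, u = True

  u ∧ w = True
  ¬b ∧ w = True
    ¬b = True
Both conjuncts True, so the formula holds.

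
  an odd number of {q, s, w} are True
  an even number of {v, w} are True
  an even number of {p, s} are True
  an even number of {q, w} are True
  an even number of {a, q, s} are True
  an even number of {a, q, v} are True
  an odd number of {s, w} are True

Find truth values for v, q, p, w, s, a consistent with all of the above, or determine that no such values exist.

Adding constraints 2, 5, 6, 7 mod 2: every variable appears an even number of times on the left, so the left side is 0.
But the right sides sum to 1 (mod 2). 0 ≠ 1 — the system is inconsistent.

Unsatisfiable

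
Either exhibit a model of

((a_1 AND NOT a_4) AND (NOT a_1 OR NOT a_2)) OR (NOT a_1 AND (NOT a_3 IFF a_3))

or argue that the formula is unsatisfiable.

a_1 = True, a_2 = False, a_3 = True, a_4 = False

  ((a_1 AND NOT a_4) AND (NOT a_1 OR NOT a_2)) OR (NOT a_1 AND (NOT a_3 IFF a_3)) = True
    (a_1 AND NOT a_4) AND (NOT a_1 OR NOT a_2) = True
      a_1 AND NOT a_4 = True
        NOT a_4 = True
      NOT a_1 OR NOT a_2 = True
        NOT a_1 = False
        NOT a_2 = True
    NOT a_1 AND (NOT a_3 IFF a_3) = False
      NOT a_1 = False
      NOT a_3 IFF a_3 = False
        NOT a_3 = False
The formula evaluates to True.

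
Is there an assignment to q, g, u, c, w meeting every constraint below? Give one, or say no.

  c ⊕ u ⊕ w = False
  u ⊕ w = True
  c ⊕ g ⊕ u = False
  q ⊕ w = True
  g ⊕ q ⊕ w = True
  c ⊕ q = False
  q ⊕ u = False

q = True, g = False, u = True, c = True, w = False

c ⊕ u ⊕ w = T ⊕ T ⊕ F = False ✓
u ⊕ w = T ⊕ F = True ✓
c ⊕ g ⊕ u = T ⊕ F ⊕ T = False ✓
q ⊕ w = T ⊕ F = True ✓
g ⊕ q ⊕ w = F ⊕ T ⊕ F = True ✓
c ⊕ q = T ⊕ T = False ✓
q ⊕ u = T ⊕ T = False ✓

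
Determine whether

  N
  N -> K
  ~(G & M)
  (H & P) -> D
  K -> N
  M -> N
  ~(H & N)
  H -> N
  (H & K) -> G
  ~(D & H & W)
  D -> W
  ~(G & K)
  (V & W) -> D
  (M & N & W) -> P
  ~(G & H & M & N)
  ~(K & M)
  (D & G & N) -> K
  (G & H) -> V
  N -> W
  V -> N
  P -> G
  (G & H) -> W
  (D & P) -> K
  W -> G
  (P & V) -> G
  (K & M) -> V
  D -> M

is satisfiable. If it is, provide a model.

No satisfying assignment exists.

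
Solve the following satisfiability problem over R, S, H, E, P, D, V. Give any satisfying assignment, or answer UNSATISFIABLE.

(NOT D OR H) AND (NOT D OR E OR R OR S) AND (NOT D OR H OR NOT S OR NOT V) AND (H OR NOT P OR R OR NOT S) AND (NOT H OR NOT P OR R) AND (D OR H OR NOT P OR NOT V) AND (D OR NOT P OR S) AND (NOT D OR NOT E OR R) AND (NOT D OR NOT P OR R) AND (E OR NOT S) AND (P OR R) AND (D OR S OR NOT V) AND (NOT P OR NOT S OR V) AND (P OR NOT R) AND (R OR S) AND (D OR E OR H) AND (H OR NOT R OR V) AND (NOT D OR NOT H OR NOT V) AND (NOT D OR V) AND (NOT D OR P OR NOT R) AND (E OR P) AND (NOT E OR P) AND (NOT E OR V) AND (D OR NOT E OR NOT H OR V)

Set R = True.
  then (P OR NOT R) forces P = True.
Try S = False:
  (D OR NOT P OR S) forces D = True.
  (NOT D OR H) forces H = True.
  (NOT D OR NOT H OR NOT V) forces V = False.
  clause (NOT D OR V) is falsified — backtrack.
So S = True.
  then (E OR NOT S) forces E = True.
  then (NOT P OR NOT S OR V) forces V = True.
Try H = False:
  (NOT D OR H) forces D = False.
  clause (D OR H OR NOT P OR NOT V) is falsified — backtrack.
So H = True.
  then (NOT D OR NOT H OR NOT V) forces D = False.
All clauses satisfied.

R: True; S: True; H: True; E: True; P: True; D: False; V: True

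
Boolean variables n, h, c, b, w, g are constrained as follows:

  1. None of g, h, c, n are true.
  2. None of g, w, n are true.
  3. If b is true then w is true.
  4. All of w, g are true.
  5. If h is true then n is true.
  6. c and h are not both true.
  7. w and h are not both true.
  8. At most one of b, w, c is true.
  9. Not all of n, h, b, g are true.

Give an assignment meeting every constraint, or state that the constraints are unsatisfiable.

Case w = True:
  Constraint (2) is violated (w=T) — contradiction.
Case w = False:
  Constraint (4) is violated (w=F) — contradiction.
Both cases fail — unsatisfiable.

The formula is unsatisfiable.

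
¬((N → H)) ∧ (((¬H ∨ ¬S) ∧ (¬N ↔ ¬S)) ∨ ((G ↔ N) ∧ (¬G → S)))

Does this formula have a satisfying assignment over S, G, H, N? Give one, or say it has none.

S = True, G = True, H = False, N = True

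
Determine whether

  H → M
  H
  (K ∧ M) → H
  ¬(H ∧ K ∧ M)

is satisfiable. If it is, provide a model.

H = True, M = True, K = False

Unit clause (H) forces H = True.
In (¬H ∨ M) only M is left, so M = True.
In (¬H ∨ ¬K ∨ ¬M) only ¬K is left, so K = False.
Check each clause:
  (H): H holds.
  (¬H ∨ M): M holds.
  (¬H ∨ ¬K ∨ ¬M): ¬K holds.
  (H ∨ ¬K ∨ ¬M): H holds.
All clauses satisfied.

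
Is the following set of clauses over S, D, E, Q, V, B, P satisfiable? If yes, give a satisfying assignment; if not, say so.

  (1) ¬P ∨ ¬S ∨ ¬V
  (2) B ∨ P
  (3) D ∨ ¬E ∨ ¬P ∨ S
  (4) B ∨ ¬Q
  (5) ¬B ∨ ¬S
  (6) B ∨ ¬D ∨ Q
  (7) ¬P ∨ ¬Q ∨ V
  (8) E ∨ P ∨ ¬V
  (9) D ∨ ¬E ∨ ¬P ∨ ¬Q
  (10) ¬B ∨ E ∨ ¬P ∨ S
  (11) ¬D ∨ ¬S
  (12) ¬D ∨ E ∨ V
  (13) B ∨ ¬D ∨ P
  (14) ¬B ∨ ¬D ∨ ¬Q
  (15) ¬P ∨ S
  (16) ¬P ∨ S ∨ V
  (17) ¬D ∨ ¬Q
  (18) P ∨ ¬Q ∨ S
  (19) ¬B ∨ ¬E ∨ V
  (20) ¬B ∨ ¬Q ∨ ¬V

S = False, D = False, E = False, Q = False, V = False, B = True, P = False

Set S = False.
  then (¬P ∨ S) forces P = False.
  then (P ∨ ¬Q ∨ S) forces Q = False.
  then (B ∨ P) forces B = True.
Set D = False.
Set E = False.
  then (E ∨ P ∨ ¬V) forces V = False.
All clauses satisfied.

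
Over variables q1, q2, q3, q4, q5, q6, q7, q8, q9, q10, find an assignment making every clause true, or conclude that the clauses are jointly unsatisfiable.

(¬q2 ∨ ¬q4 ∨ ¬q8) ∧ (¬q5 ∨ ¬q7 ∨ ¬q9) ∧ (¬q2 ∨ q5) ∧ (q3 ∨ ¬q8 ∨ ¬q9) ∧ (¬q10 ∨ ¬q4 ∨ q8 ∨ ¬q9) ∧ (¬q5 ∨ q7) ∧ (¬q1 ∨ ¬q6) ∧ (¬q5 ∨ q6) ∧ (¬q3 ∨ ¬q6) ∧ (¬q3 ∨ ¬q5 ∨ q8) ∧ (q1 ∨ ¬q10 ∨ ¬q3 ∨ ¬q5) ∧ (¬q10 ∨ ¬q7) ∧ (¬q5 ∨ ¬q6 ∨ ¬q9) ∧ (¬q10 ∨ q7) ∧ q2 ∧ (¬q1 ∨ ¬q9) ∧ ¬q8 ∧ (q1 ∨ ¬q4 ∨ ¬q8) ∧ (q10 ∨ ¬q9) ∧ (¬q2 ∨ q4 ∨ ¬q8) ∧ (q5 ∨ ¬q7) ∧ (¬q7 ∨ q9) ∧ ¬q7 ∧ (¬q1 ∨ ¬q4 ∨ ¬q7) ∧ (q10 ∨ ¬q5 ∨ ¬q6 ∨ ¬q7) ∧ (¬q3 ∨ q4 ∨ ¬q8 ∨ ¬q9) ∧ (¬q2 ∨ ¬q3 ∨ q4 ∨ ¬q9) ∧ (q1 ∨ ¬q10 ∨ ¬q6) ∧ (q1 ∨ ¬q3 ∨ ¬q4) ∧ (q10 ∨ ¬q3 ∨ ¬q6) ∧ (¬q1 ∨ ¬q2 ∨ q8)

Unsatisfiable — no assignment works.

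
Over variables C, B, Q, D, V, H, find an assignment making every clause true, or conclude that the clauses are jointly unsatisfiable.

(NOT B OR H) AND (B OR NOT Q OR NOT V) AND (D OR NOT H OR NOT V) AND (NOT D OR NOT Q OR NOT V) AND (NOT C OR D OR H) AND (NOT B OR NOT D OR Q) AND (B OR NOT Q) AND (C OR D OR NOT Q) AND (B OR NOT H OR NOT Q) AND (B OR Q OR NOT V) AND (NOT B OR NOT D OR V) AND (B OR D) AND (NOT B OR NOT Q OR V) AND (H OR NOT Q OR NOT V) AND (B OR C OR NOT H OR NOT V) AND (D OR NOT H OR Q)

Set C = False.
Set B = False.
  then (B OR NOT Q) forces Q = False.
  then (B OR Q OR NOT V) forces V = False.
  then (B OR D) forces D = True.
Set H = True.
All clauses satisfied.

C=F, B=F, Q=F, D=T, V=F, H=T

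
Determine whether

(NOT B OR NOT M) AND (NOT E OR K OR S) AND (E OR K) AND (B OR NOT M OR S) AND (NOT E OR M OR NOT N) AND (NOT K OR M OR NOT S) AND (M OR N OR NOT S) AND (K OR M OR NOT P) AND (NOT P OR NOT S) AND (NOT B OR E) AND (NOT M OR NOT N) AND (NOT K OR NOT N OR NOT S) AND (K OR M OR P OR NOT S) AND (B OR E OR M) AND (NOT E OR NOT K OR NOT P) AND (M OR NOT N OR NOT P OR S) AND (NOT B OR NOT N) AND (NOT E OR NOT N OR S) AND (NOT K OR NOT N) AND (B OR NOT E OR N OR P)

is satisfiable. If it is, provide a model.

Set B = False.
Set E = False.
  then (E OR K) forces K = True.
  then (B OR E OR M) forces M = True.
  then (NOT K OR NOT N) forces N = False.
  then (B OR NOT M OR S) forces S = True.
  then (NOT P OR NOT S) forces P = False.
All clauses satisfied.

B: False, E: False, M: True, P: False, N: False, S: True, K: True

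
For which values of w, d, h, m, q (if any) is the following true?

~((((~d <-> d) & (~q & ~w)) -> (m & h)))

Unsatisfiable

Case d = True: the formula becomes ~((False -> (m & h))) = False.
Case d = False: the formula becomes ~((False -> (m & h))) = False.
Both cases fail — unsatisfiable.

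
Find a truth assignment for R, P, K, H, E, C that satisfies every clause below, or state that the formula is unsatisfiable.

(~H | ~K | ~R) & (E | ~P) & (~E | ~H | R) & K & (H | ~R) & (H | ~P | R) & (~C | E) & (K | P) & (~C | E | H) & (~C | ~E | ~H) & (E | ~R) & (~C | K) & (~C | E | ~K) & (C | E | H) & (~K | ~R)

Unit clause (K) forces K = True.
In (~K | ~R) only ~R is left, so R = False.
Set P = False.
Set H = False.
Try E = False:
  (~C | E) forces C = False.
  clause (C | E | H) is falsified — backtrack.
So E = True.
Set C = False.
All clauses satisfied.

R=F, P=F, K=T, H=F, E=T, C=F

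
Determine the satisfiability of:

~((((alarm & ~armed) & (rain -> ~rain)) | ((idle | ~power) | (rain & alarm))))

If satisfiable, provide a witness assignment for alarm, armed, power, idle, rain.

alarm = False; armed = True; power = True; idle = False; rain = True

  ~((((alarm & ~armed) & (rain -> ~rain)) | ((idle | ~power) | (rain & alarm)))) = True
    ((alarm & ~armed) & (rain -> ~rain)) | ((idle | ~power) | (rain & alarm)) = False
      (alarm & ~armed) & (rain -> ~rain) = False
        alarm & ~armed = False
          ~armed = False
        rain -> ~rain = False
          ~rain = False
      (idle | ~power) | (rain & alarm) = False
        idle | ~power = False
          ~power = False
        rain & alarm = False
The formula evaluates to True.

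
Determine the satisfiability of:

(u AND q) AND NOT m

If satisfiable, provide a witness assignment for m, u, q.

m = False, u = True, q = True

  u AND q = True
  NOT m = True
Both conjuncts True, so the formula holds.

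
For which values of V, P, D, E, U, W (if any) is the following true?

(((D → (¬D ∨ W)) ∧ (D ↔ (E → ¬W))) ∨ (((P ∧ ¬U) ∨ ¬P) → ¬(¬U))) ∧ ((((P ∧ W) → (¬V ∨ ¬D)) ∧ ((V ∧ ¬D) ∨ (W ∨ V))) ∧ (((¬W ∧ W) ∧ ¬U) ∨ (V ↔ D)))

V = True; P = False; D = True; E = False; U = False; W = True

  ((D → (¬D ∨ W)) ∧ (D ↔ (E → ¬W))) ∨ (((P ∧ ¬U) ∨ ¬P) → ¬(¬U)) = True
    (D → (¬D ∨ W)) ∧ (D ↔ (E → ¬W)) = True
      D → (¬D ∨ W) = True
        ¬D ∨ W = True
          ¬D = False
      D ↔ (E → ¬W) = True
        E → ¬W = True
          ¬W = False
    ((P ∧ ¬U) ∨ ¬P) → ¬(¬U) = False
      (P ∧ ¬U) ∨ ¬P = True
        P ∧ ¬U = False
          ¬U = True
        ¬P = True
      ¬(¬U) = False
        ¬U = True
  (((P ∧ W) → (¬V ∨ ¬D)) ∧ ((V ∧ ¬D) ∨ (W ∨ V))) ∧ (((¬W ∧ W) ∧ ¬U) ∨ (V ↔ D)) = True
    ((P ∧ W) → (¬V ∨ ¬D)) ∧ ((V ∧ ¬D) ∨ (W ∨ V)) = True
      (P ∧ W) → (¬V ∨ ¬D) = True
        P ∧ W = False
        ¬V ∨ ¬D = False
          ¬V = False
          ¬D = False
      (V ∧ ¬D) ∨ (W ∨ V) = True
        V ∧ ¬D = False
          ¬D = False
        W ∨ V = True
    ((¬W ∧ W) ∧ ¬U) ∨ (V ↔ D) = True
      (¬W ∧ W) ∧ ¬U = False
        ¬W ∧ W = False
          ¬W = False
        ¬U = True
      V ↔ D = True
Both conjuncts True, so the formula holds.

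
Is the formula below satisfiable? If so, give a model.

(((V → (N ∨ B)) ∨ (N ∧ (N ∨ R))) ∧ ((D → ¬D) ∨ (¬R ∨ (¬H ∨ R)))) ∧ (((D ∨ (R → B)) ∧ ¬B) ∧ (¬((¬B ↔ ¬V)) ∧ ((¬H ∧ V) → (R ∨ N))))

H = False, B = False, V = True, N = True, D = True, R = False

  ((V → (N ∨ B)) ∨ (N ∧ (N ∨ R))) ∧ ((D → ¬D) ∨ (¬R ∨ (¬H ∨ R))) = True
    (V → (N ∨ B)) ∨ (N ∧ (N ∨ R)) = True
      V → (N ∨ B) = True
        N ∨ B = True
      N ∧ (N ∨ R) = True
        N ∨ R = True
    (D → ¬D) ∨ (¬R ∨ (¬H ∨ R)) = True
      D → ¬D = False
        ¬D = False
      ¬R ∨ (¬H ∨ R) = True
        ¬R = True
        ¬H ∨ R = True
          ¬H = True
  ((D ∨ (R → B)) ∧ ¬B) ∧ (¬((¬B ↔ ¬V)) ∧ ((¬H ∧ V) → (R ∨ N))) = True
    (D ∨ (R → B)) ∧ ¬B = True
      D ∨ (R → B) = True
        R → B = True
      ¬B = True
    ¬((¬B ↔ ¬V)) ∧ ((¬H ∧ V) → (R ∨ N)) = True
      ¬((¬B ↔ ¬V)) = True
        ¬B ↔ ¬V = False
          ¬B = True
          ¬V = False
      (¬H ∧ V) → (R ∨ N) = True
        ¬H ∧ V = True
          ¬H = True
        R ∨ N = True
Both conjuncts True, so the formula holds.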